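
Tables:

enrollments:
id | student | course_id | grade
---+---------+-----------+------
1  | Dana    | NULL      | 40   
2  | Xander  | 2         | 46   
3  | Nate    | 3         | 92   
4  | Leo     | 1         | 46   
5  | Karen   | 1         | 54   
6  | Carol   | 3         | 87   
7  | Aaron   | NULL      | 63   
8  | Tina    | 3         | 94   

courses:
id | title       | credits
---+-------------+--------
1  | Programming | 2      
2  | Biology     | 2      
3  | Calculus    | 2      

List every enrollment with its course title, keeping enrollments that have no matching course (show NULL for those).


LEFT JOIN keeps every row from enrollments (the left table); where course_id has no match in courses, the course columns become NULL. Walk through each enrollment:
  - enrollment 1 (Dana): course_id=NULL, no match -> kept with NULL
  - enrollment 2 (Xander): course_id=2 -> matches Biology
  - enrollment 3 (Nate): course_id=3 -> matches Calculus
  - enrollment 4 (Leo): course_id=1 -> matches Programming
  - enrollment 5 (Karen): course_id=1 -> matches Programming
  - enrollment 6 (Carol): course_id=3 -> matches Calculus
  - enrollment 7 (Aaron): course_id=NULL, no match -> kept with NULL
  - enrollment 8 (Tina): course_id=3 -> matches Calculus
All 8 rows appear; 2 have NULL course.

SQL:
SELECT a.student, b.title AS course
FROM enrollments a
LEFT JOIN courses b ON a.course_id = b.id

Result:
student | course     
--------+------------
Dana    | NULL       
Xander  | Biology    
Nate    | Calculus   
Leo     | Programming
Karen   | Programming
Carol   | Calculus   
Aaron   | NULL       
Tina    | Calculus   


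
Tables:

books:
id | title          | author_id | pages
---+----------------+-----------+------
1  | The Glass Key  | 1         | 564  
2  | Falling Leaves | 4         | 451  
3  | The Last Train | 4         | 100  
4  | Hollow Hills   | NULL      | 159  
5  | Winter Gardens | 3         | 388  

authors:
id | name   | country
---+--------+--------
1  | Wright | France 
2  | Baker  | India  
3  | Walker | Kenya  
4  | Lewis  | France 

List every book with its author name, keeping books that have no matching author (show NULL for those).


LEFT JOIN keeps every row from books (the left table); where author_id has no match in authors, the author columns become NULL. Walk through each book:
  - book 1 (The Glass Key): author_id=1 -> matches Wright
  - book 2 (Falling Leaves): author_id=4 -> matches Lewis
  - book 3 (The Last Train): author_id=4 -> matches Lewis
  - book 4 (Hollow Hills): author_id=NULL, no match -> kept with NULL
  - book 5 (Winter Gardens): author_id=3 -> matches Walker
All 5 rows appear; 1 has NULL author.

SQL:
SELECT a.title, b.name AS author
FROM books a
LEFT JOIN authors b ON a.author_id = b.id

Result:
title          | author
---------------+-------
The Glass Key  | Wright
Falling Leaves | Lewis 
The Last Train | Lewis 
Hollow Hills   | NULL  
Winter Gardens | Walker


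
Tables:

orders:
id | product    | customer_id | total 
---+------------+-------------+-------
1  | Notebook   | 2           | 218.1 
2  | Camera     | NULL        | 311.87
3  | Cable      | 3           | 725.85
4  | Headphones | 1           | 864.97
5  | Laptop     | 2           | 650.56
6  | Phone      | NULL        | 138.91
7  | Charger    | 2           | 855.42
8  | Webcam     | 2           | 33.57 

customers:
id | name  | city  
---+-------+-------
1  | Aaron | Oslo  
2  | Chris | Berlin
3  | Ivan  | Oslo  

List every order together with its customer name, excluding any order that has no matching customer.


INNER JOIN keeps only orders rows whose customer_id matches an id in customers. Walk through each order:
  - order 1 (Notebook): customer_id=2 -> matches Chris
  - order 2 (Camera): customer_id=NULL, no match -> dropped
  - order 3 (Cable): customer_id=3 -> matches Ivan
  - order 4 (Headphones): customer_id=1 -> matches Aaron
  - order 5 (Laptop): customer_id=2 -> matches Chris
  - order 6 (Phone): customer_id=NULL, no match -> dropped
  - order 7 (Charger): customer_id=2 -> matches Chris
  - order 8 (Webcam): customer_id=2 -> matches Chris
So 2 of 8 rows are dropped.

SQL:
SELECT a.product, b.name AS customer
FROM orders a
INNER JOIN customers b ON a.customer_id = b.id

Result:
product    | customer
-----------+---------
Notebook   | Chris   
Cable      | Ivan    
Headphones | Aaron   
Laptop     | Chris   
Charger    | Chris   
Webcam     | Chris   


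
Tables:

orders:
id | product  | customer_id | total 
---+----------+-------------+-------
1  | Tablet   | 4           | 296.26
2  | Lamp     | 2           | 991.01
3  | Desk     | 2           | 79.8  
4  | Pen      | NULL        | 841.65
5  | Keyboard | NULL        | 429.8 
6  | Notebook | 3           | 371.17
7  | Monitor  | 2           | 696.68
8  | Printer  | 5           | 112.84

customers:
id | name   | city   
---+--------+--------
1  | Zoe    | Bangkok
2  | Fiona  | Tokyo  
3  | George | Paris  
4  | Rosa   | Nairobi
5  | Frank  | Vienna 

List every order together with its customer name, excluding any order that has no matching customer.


INNER JOIN keeps only orders rows whose customer_id matches an id in customers. Walk through each order:
  - order 1 (Tablet): customer_id=4 -> matches Rosa
  - order 2 (Lamp): customer_id=2 -> matches Fiona
  - order 3 (Desk): customer_id=2 -> matches Fiona
  - order 4 (Pen): customer_id=NULL, no match -> dropped
  - order 5 (Keyboard): customer_id=NULL, no match -> dropped
  - order 6 (Notebook): customer_id=3 -> matches George
  - order 7 (Monitor): customer_id=2 -> matches Fiona
  - order 8 (Printer): customer_id=5 -> matches Frank
So 2 of 8 rows are dropped.

SQL:
SELECT a.product, b.name AS customer
FROM orders a
INNER JOIN customers b ON a.customer_id = b.id

Result:
product  | customer
---------+---------
Tablet   | Rosa    
Lamp     | Fiona   
Desk     | Fiona   
Notebook | George  
Monitor  | Fiona   
Printer  | Frank   


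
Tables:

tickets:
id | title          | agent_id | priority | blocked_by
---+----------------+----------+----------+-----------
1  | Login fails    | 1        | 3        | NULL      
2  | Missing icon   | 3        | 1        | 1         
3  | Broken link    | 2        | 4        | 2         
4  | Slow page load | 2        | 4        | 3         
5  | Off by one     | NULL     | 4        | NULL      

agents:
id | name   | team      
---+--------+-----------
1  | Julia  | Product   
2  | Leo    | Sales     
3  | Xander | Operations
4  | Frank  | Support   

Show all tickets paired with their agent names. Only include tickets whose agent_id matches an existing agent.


INNER JOIN keeps only tickets rows whose agent_id matches an id in agents. Walk through each ticket:
  - ticket 1 (Login fails): agent_id=1 -> matches Julia
  - ticket 2 (Missing icon): agent_id=3 -> matches Xander
  - ticket 3 (Broken link): agent_id=2 -> matches Leo
  - ticket 4 (Slow page load): agent_id=2 -> matches Leo
  - ticket 5 (Off by one): agent_id=NULL, no match -> dropped
So 1 of 5 rows is dropped.

SQL:
SELECT a.title, b.name AS agent
FROM tickets a
INNER JOIN agents b ON a.agent_id = b.id

Result:
title          | agent 
---------------+-------
Login fails    | Julia 
Missing icon   | Xander
Broken link    | Leo   
Slow page load | Leo   


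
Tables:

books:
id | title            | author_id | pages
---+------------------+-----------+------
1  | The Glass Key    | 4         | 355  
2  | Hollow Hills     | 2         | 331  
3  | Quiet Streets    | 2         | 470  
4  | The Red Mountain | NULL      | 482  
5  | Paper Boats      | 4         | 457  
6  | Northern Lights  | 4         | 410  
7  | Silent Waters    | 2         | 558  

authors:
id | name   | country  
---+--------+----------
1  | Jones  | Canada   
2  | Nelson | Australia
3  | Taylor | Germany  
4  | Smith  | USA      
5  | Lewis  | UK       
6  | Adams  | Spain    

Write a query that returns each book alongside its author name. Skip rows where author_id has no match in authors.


INNER JOIN keeps only books rows whose author_id matches an id in authors. Walk through each book:
  - book 1 (The Glass Key): author_id=4 -> matches Smith
  - book 2 (Hollow Hills): author_id=2 -> matches Nelson
  - book 3 (Quiet Streets): author_id=2 -> matches Nelson
  - book 4 (The Red Mountain): author_id=NULL, no match -> dropped
  - book 5 (Paper Boats): author_id=4 -> matches Smith
  - book 6 (Northern Lights): author_id=4 -> matches Smith
  - book 7 (Silent Waters): author_id=2 -> matches Nelson
So 1 of 7 rows is dropped.

SQL:
SELECT a.title, b.name AS author
FROM books a
INNER JOIN authors b ON a.author_id = b.id

Result:
title           | author
----------------+-------
The Glass Key   | Smith 
Hollow Hills    | Nelson
Quiet Streets   | Nelson
Paper Boats     | Smith 
Northern Lights | Smith 
Silent Waters   | Nelson


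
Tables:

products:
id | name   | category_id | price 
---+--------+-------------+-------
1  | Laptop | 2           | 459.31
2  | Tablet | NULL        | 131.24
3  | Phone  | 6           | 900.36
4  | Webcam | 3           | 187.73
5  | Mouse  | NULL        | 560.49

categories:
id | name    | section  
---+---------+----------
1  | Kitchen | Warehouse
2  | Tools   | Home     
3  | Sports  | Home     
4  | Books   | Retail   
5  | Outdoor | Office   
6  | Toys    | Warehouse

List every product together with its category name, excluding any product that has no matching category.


INNER JOIN keeps only products rows whose category_id matches an id in categories. Walk through each product:
  - product 1 (Laptop): category_id=2 -> matches Tools
  - product 2 (Tablet): category_id=NULL, no match -> dropped
  - product 3 (Phone): category_id=6 -> matches Toys
  - product 4 (Webcam): category_id=3 -> matches Sports
  - product 5 (Mouse): category_id=NULL, no match -> dropped
So 2 of 5 rows are dropped.

SQL:
SELECT a.name, b.name AS category
FROM products a
INNER JOIN categories b ON a.category_id = b.id

Result:
name   | category
-------+---------
Laptop | Tools   
Phone  | Toys    
Webcam | Sports  


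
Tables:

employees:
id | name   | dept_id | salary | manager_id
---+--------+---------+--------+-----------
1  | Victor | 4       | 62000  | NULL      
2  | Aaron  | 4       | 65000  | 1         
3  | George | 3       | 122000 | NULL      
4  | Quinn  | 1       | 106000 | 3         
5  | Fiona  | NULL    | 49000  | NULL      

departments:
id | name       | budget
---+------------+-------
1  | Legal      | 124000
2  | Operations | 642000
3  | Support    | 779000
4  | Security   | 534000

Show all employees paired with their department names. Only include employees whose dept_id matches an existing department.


INNER JOIN keeps only employees rows whose dept_id matches an id in departments. Walk through each employee:
  - employee 1 (Victor): dept_id=4 -> matches Security
  - employee 2 (Aaron): dept_id=4 -> matches Security
  - employee 3 (George): dept_id=3 -> matches Support
  - employee 4 (Quinn): dept_id=1 -> matches Legal
  - employee 5 (Fiona): dept_id=NULL, no match -> dropped
So 1 of 5 rows is dropped.

SQL:
SELECT a.name, b.name AS department
FROM employees a
INNER JOIN departments b ON a.dept_id = b.id

Result:
name   | department
-------+-----------
Victor | Security  
Aaron  | Security  
George | Support   
Quinn  | Legal     


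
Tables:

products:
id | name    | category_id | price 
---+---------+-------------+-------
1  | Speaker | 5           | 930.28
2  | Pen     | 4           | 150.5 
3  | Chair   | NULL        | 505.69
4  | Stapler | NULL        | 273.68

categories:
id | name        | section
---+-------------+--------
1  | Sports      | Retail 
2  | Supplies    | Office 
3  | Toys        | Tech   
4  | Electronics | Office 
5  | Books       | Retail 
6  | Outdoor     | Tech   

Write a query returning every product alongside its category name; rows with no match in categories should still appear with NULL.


LEFT JOIN keeps every row from products (the left table); where category_id has no match in categories, the category columns become NULL. Walk through each product:
  - product 1 (Speaker): category_id=5 -> matches Books
  - product 2 (Pen): category_id=4 -> matches Electronics
  - product 3 (Chair): category_id=NULL, no match -> kept with NULL
  - product 4 (Stapler): category_id=NULL, no match -> kept with NULL
All 4 rows appear; 2 have NULL category.

SQL:
SELECT a.name, b.name AS category
FROM products a
LEFT JOIN categories b ON a.category_id = b.id

Result:
name    | category   
--------+------------
Speaker | Books      
Pen     | Electronics
Chair   | NULL       
Stapler | NULL       


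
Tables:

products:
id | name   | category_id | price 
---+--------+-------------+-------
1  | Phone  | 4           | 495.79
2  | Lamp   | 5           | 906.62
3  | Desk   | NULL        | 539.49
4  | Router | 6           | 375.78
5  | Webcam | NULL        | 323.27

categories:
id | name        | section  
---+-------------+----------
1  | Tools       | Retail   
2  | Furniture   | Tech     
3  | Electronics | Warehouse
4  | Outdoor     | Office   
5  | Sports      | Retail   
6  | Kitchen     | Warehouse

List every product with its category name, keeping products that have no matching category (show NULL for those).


LEFT JOIN keeps every row from products (the left table); where category_id has no match in categories, the category columns become NULL. Walk through each product:
  - product 1 (Phone): category_id=4 -> matches Outdoor
  - product 2 (Lamp): category_id=5 -> matches Sports
  - product 3 (Desk): category_id=NULL, no match -> kept with NULL
  - product 4 (Router): category_id=6 -> matches Kitchen
  - product 5 (Webcam): category_id=NULL, no match -> kept with NULL
All 5 rows appear; 2 have NULL category.

SQL:
SELECT a.name, b.name AS category
FROM products a
LEFT JOIN categories b ON a.category_id = b.id

Result:
name   | category
-------+---------
Phone  | Outdoor 
Lamp   | Sports  
Desk   | NULL    
Router | Kitchen 
Webcam | NULL    


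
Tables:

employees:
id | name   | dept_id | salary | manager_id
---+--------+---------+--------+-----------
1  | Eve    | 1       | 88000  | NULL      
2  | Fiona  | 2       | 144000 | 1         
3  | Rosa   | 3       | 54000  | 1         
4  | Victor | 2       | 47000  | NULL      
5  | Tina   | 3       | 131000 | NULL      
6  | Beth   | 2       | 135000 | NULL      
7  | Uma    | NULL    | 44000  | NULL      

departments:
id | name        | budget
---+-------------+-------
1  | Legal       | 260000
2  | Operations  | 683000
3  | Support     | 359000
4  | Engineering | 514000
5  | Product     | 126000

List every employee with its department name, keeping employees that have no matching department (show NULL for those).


LEFT JOIN keeps every row from employees (the left table); where dept_id has no match in departments, the department columns become NULL. Walk through each employee:
  - employee 1 (Eve): dept_id=1 -> matches Legal
  - employee 2 (Fiona): dept_id=2 -> matches Operations
  - employee 3 (Rosa): dept_id=3 -> matches Support
  - employee 4 (Victor): dept_id=2 -> matches Operations
  - employee 5 (Tina): dept_id=3 -> matches Support
  - employee 6 (Beth): dept_id=2 -> matches Operations
  - employee 7 (Uma): dept_id=NULL, no match -> kept with NULL
All 7 rows appear; 1 has NULL department.

SQL:
SELECT a.name, b.name AS department
FROM employees a
LEFT JOIN departments b ON a.dept_id = b.id

Result:
name   | department
-------+-----------
Eve    | Legal     
Fiona  | Operations
Rosa   | Support   
Victor | Operations
Tina   | Support   
Beth   | Operations
Uma    | NULL      


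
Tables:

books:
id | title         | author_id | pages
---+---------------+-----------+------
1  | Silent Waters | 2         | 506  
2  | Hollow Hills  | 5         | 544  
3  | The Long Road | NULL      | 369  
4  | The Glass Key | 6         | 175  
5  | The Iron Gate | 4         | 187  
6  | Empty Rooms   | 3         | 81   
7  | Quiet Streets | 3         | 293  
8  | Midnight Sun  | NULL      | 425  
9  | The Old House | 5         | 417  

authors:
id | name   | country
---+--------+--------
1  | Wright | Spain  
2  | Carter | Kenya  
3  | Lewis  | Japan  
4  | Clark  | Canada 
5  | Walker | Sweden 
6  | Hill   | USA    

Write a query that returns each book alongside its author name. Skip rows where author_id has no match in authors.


INNER JOIN keeps only books rows whose author_id matches an id in authors. Walk through each book:
  - book 1 (Silent Waters): author_id=2 -> matches Carter
  - book 2 (Hollow Hills): author_id=5 -> matches Walker
  - book 3 (The Long Road): author_id=NULL, no match -> dropped
  - book 4 (The Glass Key): author_id=6 -> matches Hill
  - book 5 (The Iron Gate): author_id=4 -> matches Clark
  - book 6 (Empty Rooms): author_id=3 -> matches Lewis
  - book 7 (Quiet Streets): author_id=3 -> matches Lewis
  - book 8 (Midnight Sun): author_id=NULL, no match -> dropped
  - book 9 (The Old House): author_id=5 -> matches Walker
So 2 of 9 rows are dropped.

SQL:
SELECT a.title, b.name AS author
FROM books a
INNER JOIN authors b ON a.author_id = b.id

Result:
title         | author
--------------+-------
Silent Waters | Carter
Hollow Hills  | Walker
The Glass Key | Hill  
The Iron Gate | Clark 
Empty Rooms   | Lewis 
Quiet Streets | Lewis 
The Old House | Walker


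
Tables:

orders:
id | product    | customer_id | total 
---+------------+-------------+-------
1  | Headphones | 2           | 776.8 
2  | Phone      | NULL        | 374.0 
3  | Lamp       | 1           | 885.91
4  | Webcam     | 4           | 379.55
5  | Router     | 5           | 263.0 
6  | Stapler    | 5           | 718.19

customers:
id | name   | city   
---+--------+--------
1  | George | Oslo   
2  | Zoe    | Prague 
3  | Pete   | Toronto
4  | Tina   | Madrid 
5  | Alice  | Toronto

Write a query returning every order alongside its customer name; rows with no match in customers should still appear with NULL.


LEFT JOIN keeps every row from orders (the left table); where customer_id has no match in customers, the customer columns become NULL. Walk through each order:
  - order 1 (Headphones): customer_id=2 -> matches Zoe
  - order 2 (Phone): customer_id=NULL, no match -> kept with NULL
  - order 3 (Lamp): customer_id=1 -> matches George
  - order 4 (Webcam): customer_id=4 -> matches Tina
  - order 5 (Router): customer_id=5 -> matches Alice
  - order 6 (Stapler): customer_id=5 -> matches Alice
All 6 rows appear; 1 has NULL customer.

SQL:
SELECT a.product, b.name AS customer
FROM orders a
LEFT JOIN customers b ON a.customer_id = b.id

Result:
product    | customer
-----------+---------
Headphones | Zoe     
Phone      | NULL    
Lamp       | George  
Webcam     | Tina    
Router     | Alice   
Stapler    | Alice   


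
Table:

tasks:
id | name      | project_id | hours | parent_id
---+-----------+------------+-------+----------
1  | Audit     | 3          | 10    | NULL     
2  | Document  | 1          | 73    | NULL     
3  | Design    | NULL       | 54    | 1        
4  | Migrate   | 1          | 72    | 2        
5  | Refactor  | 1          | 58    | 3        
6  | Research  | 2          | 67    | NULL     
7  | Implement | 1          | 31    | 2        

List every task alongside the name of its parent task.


This is a self-join: tasks is joined to a second copy of itself, matching each row's parent_id to another row's id. Use LEFT JOIN so rows with parent_id=NULL are kept.
  - task 1 (Audit): parent_id=NULL -> NULL
  - task 2 (Document): parent_id=NULL -> NULL
  - task 3 (Design): parent_id=1 -> Audit
  - task 4 (Migrate): parent_id=2 -> Document
  - task 5 (Refactor): parent_id=3 -> Design
  - task 6 (Research): parent_id=NULL -> NULL
  - task 7 (Implement): parent_id=2 -> Document

SQL:
SELECT a.name AS item, b.name AS parent
FROM tasks a
LEFT JOIN tasks b ON a.parent_id = b.id

Result:
item      | parent  
----------+---------
Audit     | NULL    
Document  | NULL    
Design    | Audit   
Migrate   | Document
Refactor  | Design  
Research  | NULL    
Implement | Document


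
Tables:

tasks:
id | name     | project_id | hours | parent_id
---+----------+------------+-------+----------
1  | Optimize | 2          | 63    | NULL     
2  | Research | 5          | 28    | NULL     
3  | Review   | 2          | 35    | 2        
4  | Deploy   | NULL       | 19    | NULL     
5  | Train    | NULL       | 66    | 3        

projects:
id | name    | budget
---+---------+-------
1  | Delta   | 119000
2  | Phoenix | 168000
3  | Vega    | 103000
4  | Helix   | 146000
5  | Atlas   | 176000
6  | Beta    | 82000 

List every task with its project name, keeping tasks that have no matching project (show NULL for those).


LEFT JOIN keeps every row from tasks (the left table); where project_id has no match in projects, the project columns become NULL. Walk through each task:
  - task 1 (Optimize): project_id=2 -> matches Phoenix
  - task 2 (Research): project_id=5 -> matches Atlas
  - task 3 (Review): project_id=2 -> matches Phoenix
  - task 4 (Deploy): project_id=NULL, no match -> kept with NULL
  - task 5 (Train): project_id=NULL, no match -> kept with NULL
All 5 rows appear; 2 have NULL project.

SQL:
SELECT a.name, b.name AS project
FROM tasks a
LEFT JOIN projects b ON a.project_id = b.id

Result:
name     | project
---------+--------
Optimize | Phoenix
Research | Atlas  
Review   | Phoenix
Deploy   | NULL   
Train    | NULL   


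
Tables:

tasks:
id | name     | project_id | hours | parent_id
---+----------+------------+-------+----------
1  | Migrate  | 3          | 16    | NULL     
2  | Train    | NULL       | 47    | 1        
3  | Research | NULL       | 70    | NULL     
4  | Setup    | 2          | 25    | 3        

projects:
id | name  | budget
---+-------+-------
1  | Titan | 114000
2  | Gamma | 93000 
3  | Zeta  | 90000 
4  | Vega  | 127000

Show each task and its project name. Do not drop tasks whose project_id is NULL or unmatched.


LEFT JOIN keeps every row from tasks (the left table); where project_id has no match in projects, the project columns become NULL. Walk through each task:
  - task 1 (Migrate): project_id=3 -> matches Zeta
  - task 2 (Train): project_id=NULL, no match -> kept with NULL
  - task 3 (Research): project_id=NULL, no match -> kept with NULL
  - task 4 (Setup): project_id=2 -> matches Gamma
All 4 rows appear; 2 have NULL project.

SQL:
SELECT a.name, b.name AS project
FROM tasks a
LEFT JOIN projects b ON a.project_id = b.id

Result:
name     | project
---------+--------
Migrate  | Zeta   
Train    | NULL   
Research | NULL   
Setup    | Gamma  


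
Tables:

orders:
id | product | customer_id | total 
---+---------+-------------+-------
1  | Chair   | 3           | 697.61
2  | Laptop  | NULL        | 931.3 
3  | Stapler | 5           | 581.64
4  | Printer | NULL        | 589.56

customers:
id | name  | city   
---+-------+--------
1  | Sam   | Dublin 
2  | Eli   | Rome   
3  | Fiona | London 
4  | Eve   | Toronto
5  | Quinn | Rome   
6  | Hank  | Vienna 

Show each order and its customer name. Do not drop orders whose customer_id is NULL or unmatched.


LEFT JOIN keeps every row from orders (the left table); where customer_id has no match in customers, the customer columns become NULL. Walk through each order:
  - order 1 (Chair): customer_id=3 -> matches Fiona
  - order 2 (Laptop): customer_id=NULL, no match -> kept with NULL
  - order 3 (Stapler): customer_id=5 -> matches Quinn
  - order 4 (Printer): customer_id=NULL, no match -> kept with NULL
All 4 rows appear; 2 have NULL customer.

SQL:
SELECT a.product, b.name AS customer
FROM orders a
LEFT JOIN customers b ON a.customer_id = b.id

Result:
product | customer
--------+---------
Chair   | Fiona   
Laptop  | NULL    
Stapler | Quinn   
Printer | NULL    


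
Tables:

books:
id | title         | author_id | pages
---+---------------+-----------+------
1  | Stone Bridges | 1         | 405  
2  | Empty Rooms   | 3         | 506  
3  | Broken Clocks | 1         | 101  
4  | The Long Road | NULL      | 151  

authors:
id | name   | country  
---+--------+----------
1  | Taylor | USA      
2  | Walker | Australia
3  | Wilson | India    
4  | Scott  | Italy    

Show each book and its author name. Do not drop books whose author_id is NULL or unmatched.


LEFT JOIN keeps every row from books (the left table); where author_id has no match in authors, the author columns become NULL. Walk through each book:
  - book 1 (Stone Bridges): author_id=1 -> matches Taylor
  - book 2 (Empty Rooms): author_id=3 -> matches Wilson
  - book 3 (Broken Clocks): author_id=1 -> matches Taylor
  - book 4 (The Long Road): author_id=NULL, no match -> kept with NULL
All 4 rows appear; 1 has NULL author.

SQL:
SELECT a.title, b.name AS author
FROM books a
LEFT JOIN authors b ON a.author_id = b.id

Result:
title         | author
--------------+-------
Stone Bridges | Taylor
Empty Rooms   | Wilson
Broken Clocks | Taylor
The Long Road | NULL  


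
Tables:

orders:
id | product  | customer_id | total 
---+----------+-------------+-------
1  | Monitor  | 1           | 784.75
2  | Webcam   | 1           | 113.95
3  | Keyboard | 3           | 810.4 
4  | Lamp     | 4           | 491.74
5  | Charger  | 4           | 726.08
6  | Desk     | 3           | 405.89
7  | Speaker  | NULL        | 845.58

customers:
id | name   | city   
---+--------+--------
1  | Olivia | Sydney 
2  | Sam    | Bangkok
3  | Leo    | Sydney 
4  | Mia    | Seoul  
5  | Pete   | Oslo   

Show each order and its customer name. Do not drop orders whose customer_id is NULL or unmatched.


LEFT JOIN keeps every row from orders (the left table); where customer_id has no match in customers, the customer columns become NULL. Walk through each order:
  - order 1 (Monitor): customer_id=1 -> matches Olivia
  - order 2 (Webcam): customer_id=1 -> matches Olivia
  - order 3 (Keyboard): customer_id=3 -> matches Leo
  - order 4 (Lamp): customer_id=4 -> matches Mia
  - order 5 (Charger): customer_id=4 -> matches Mia
  - order 6 (Desk): customer_id=3 -> matches Leo
  - order 7 (Speaker): customer_id=NULL, no match -> kept with NULL
All 7 rows appear; 1 has NULL customer.

SQL:
SELECT a.product, b.name AS customer
FROM orders a
LEFT JOIN customers b ON a.customer_id = b.id

Result:
product  | customer
---------+---------
Monitor  | Olivia  
Webcam   | Olivia  
Keyboard | Leo     
Lamp     | Mia     
Charger  | Mia     
Desk     | Leo     
Speaker  | NULL    


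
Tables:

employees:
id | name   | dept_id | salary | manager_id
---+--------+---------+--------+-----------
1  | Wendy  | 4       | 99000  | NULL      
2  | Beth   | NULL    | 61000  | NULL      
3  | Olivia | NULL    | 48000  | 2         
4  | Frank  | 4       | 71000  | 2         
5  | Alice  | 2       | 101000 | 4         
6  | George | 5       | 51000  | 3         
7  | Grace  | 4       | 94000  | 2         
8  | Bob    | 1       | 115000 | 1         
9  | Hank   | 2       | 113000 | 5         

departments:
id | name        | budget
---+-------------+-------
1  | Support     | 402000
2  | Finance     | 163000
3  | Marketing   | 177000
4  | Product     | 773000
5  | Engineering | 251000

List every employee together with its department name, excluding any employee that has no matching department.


INNER JOIN keeps only employees rows whose dept_id matches an id in departments. Walk through each employee:
  - employee 1 (Wendy): dept_id=4 -> matches Product
  - employee 2 (Beth): dept_id=NULL, no match -> dropped
  - employee 3 (Olivia): dept_id=NULL, no match -> dropped
  - employee 4 (Frank): dept_id=4 -> matches Product
  - employee 5 (Alice): dept_id=2 -> matches Finance
  - employee 6 (George): dept_id=5 -> matches Engineering
  - employee 7 (Grace): dept_id=4 -> matches Product
  - employee 8 (Bob): dept_id=1 -> matches Support
  - employee 9 (Hank): dept_id=2 -> matches Finance
So 2 of 9 rows are dropped.

SQL:
SELECT a.name, b.name AS department
FROM employees a
INNER JOIN departments b ON a.dept_id = b.id

Result:
name   | department 
-------+------------
Wendy  | Product    
Frank  | Product    
Alice  | Finance    
George | Engineering
Grace  | Product    
Bob    | Support    
Hank   | Finance    


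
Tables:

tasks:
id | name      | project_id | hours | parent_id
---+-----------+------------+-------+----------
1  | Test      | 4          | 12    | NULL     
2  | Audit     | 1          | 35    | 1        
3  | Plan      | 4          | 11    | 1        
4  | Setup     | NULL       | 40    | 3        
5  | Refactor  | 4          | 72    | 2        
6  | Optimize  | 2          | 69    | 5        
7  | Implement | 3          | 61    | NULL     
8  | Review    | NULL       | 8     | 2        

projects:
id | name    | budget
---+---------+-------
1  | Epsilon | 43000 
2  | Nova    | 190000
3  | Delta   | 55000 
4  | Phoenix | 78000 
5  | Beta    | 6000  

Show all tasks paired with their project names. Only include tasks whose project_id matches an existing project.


INNER JOIN keeps only tasks rows whose project_id matches an id in projects. Walk through each task:
  - task 1 (Test): project_id=4 -> matches Phoenix
  - task 2 (Audit): project_id=1 -> matches Epsilon
  - task 3 (Plan): project_id=4 -> matches Phoenix
  - task 4 (Setup): project_id=NULL, no match -> dropped
  - task 5 (Refactor): project_id=4 -> matches Phoenix
  - task 6 (Optimize): project_id=2 -> matches Nova
  - task 7 (Implement): project_id=3 -> matches Delta
  - task 8 (Review): project_id=NULL, no match -> dropped
So 2 of 8 rows are dropped.

SQL:
SELECT a.name, b.name AS project
FROM tasks a
INNER JOIN projects b ON a.project_id = b.id

Result:
name      | project
----------+--------
Test      | Phoenix
Audit     | Epsilon
Plan      | Phoenix
Refactor  | Phoenix
Optimize  | Nova   
Implement | Delta  


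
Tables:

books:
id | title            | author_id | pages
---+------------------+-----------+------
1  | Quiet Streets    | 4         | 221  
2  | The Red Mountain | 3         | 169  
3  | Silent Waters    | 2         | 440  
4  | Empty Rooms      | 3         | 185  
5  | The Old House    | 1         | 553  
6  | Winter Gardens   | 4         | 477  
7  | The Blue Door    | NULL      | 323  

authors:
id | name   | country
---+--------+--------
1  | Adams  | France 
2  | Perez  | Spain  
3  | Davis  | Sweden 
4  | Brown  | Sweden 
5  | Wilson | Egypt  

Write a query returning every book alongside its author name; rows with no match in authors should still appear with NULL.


LEFT JOIN keeps every row from books (the left table); where author_id has no match in authors, the author columns become NULL. Walk through each book:
  - book 1 (Quiet Streets): author_id=4 -> matches Brown
  - book 2 (The Red Mountain): author_id=3 -> matches Davis
  - book 3 (Silent Waters): author_id=2 -> matches Perez
  - book 4 (Empty Rooms): author_id=3 -> matches Davis
  - book 5 (The Old House): author_id=1 -> matches Adams
  - book 6 (Winter Gardens): author_id=4 -> matches Brown
  - book 7 (The Blue Door): author_id=NULL, no match -> kept with NULL
All 7 rows appear; 1 has NULL author.

SQL:
SELECT a.title, b.name AS author
FROM books a
LEFT JOIN authors b ON a.author_id = b.id

Result:
title            | author
-----------------+-------
Quiet Streets    | Brown 
The Red Mountain | Davis 
Silent Waters    | Perez 
Empty Rooms      | Davis 
The Old House    | Adams 
Winter Gardens   | Brown 
The Blue Door    | NULL  


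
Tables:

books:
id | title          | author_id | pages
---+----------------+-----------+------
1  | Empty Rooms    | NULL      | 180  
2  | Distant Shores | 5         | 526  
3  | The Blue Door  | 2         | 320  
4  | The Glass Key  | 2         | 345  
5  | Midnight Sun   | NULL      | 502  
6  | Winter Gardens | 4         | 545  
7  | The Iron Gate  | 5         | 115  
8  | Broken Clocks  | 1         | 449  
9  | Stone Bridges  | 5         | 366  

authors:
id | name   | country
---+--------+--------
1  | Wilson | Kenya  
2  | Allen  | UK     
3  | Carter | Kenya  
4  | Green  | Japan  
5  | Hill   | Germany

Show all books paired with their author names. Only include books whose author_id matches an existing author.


INNER JOIN keeps only books rows whose author_id matches an id in authors. Walk through each book:
  - book 1 (Empty Rooms): author_id=NULL, no match -> dropped
  - book 2 (Distant Shores): author_id=5 -> matches Hill
  - book 3 (The Blue Door): author_id=2 -> matches Allen
  - book 4 (The Glass Key): author_id=2 -> matches Allen
  - book 5 (Midnight Sun): author_id=NULL, no match -> dropped
  - book 6 (Winter Gardens): author_id=4 -> matches Green
  - book 7 (The Iron Gate): author_id=5 -> matches Hill
  - book 8 (Broken Clocks): author_id=1 -> matches Wilson
  - book 9 (Stone Bridges): author_id=5 -> matches Hill
So 2 of 9 rows are dropped.

SQL:
SELECT a.title, b.name AS author
FROM books a
INNER JOIN authors b ON a.author_id = b.id

Result:
title          | author
---------------+-------
Distant Shores | Hill  
The Blue Door  | Allen 
The Glass Key  | Allen 
Winter Gardens | Green 
The Iron Gate  | Hill  
Broken Clocks  | Wilson
Stone Bridges  | Hill  


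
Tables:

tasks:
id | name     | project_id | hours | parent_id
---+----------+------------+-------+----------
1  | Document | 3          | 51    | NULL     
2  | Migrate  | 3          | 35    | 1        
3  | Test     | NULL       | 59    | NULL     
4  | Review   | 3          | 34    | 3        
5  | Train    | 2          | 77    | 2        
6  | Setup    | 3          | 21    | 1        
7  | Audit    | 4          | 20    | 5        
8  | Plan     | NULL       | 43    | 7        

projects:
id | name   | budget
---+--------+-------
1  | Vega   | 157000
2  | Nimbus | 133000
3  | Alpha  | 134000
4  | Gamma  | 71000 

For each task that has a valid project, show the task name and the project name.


INNER JOIN keeps only tasks rows whose project_id matches an id in projects. Walk through each task:
  - task 1 (Document): project_id=3 -> matches Alpha
  - task 2 (Migrate): project_id=3 -> matches Alpha
  - task 3 (Test): project_id=NULL, no match -> dropped
  - task 4 (Review): project_id=3 -> matches Alpha
  - task 5 (Train): project_id=2 -> matches Nimbus
  - task 6 (Setup): project_id=3 -> matches Alpha
  - task 7 (Audit): project_id=4 -> matches Gamma
  - task 8 (Plan): project_id=NULL, no match -> dropped
So 2 of 8 rows are dropped.

SQL:
SELECT a.name, b.name AS project
FROM tasks a
INNER JOIN projects b ON a.project_id = b.id

Result:
name     | project
---------+--------
Document | Alpha  
Migrate  | Alpha  
Review   | Alpha  
Train    | Nimbus 
Setup    | Alpha  
Audit    | Gamma  


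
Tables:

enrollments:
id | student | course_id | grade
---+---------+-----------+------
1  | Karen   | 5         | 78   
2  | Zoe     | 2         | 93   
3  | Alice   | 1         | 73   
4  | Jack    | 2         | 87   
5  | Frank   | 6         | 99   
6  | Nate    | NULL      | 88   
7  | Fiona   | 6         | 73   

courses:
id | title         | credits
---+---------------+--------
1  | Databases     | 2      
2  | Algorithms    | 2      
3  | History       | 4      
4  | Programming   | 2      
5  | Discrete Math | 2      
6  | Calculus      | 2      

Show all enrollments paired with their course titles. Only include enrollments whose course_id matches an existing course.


INNER JOIN keeps only enrollments rows whose course_id matches an id in courses. Walk through each enrollment:
  - enrollment 1 (Karen): course_id=5 -> matches Discrete Math
  - enrollment 2 (Zoe): course_id=2 -> matches Algorithms
  - enrollment 3 (Alice): course_id=1 -> matches Databases
  - enrollment 4 (Jack): course_id=2 -> matches Algorithms
  - enrollment 5 (Frank): course_id=6 -> matches Calculus
  - enrollment 6 (Nate): course_id=NULL, no match -> dropped
  - enrollment 7 (Fiona): course_id=6 -> matches Calculus
So 1 of 7 rows is dropped.

SQL:
SELECT a.student, b.title AS course
FROM enrollments a
INNER JOIN courses b ON a.course_id = b.id

Result:
student | course       
--------+--------------
Karen   | Discrete Math
Zoe     | Algorithms   
Alice   | Databases    
Jack    | Algorithms   
Frank   | Calculus     
Fiona   | Calculus     


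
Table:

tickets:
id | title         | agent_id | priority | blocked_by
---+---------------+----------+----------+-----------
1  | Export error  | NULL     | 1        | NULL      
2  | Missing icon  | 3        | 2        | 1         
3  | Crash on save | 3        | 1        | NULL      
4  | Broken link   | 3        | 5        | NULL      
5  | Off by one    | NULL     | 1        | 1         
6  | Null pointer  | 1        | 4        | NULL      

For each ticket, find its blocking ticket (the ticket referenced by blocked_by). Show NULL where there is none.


This is a self-join: tickets is joined to a second copy of itself, matching each row's blocked_by to another row's id. Use LEFT JOIN so rows with blocked_by=NULL are kept.
  - ticket 1 (Export error): blocked_by=NULL -> NULL
  - ticket 2 (Missing icon): blocked_by=1 -> Export error
  - ticket 3 (Crash on save): blocked_by=NULL -> NULL
  - ticket 4 (Broken link): blocked_by=NULL -> NULL
  - ticket 5 (Off by one): blocked_by=1 -> Export error
  - ticket 6 (Null pointer): blocked_by=NULL -> NULL

SQL:
SELECT a.title AS item, b.title AS blocked_by
FROM tickets a
LEFT JOIN tickets b ON a.blocked_by = b.id

Result:
item          | blocked_by  
--------------+-------------
Export error  | NULL        
Missing icon  | Export error
Crash on save | NULL        
Broken link   | NULL        
Off by one    | Export error
Null pointer  | NULL        


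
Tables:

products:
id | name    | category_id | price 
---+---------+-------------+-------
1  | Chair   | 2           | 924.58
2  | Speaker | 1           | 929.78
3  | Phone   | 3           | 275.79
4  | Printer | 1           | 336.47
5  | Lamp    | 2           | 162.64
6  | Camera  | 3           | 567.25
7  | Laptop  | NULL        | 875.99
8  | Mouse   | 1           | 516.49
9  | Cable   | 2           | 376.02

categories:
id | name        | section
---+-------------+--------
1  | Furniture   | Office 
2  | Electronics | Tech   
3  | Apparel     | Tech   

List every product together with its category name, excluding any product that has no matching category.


INNER JOIN keeps only products rows whose category_id matches an id in categories. Walk through each product:
  - product 1 (Chair): category_id=2 -> matches Electronics
  - product 2 (Speaker): category_id=1 -> matches Furniture
  - product 3 (Phone): category_id=3 -> matches Apparel
  - product 4 (Printer): category_id=1 -> matches Furniture
  - product 5 (Lamp): category_id=2 -> matches Electronics
  - product 6 (Camera): category_id=3 -> matches Apparel
  - product 7 (Laptop): category_id=NULL, no match -> dropped
  - product 8 (Mouse): category_id=1 -> matches Furniture
  - product 9 (Cable): category_id=2 -> matches Electronics
So 1 of 9 rows is dropped.

SQL:
SELECT a.name, b.name AS category
FROM products a
INNER JOIN categories b ON a.category_id = b.id

Result:
name    | category   
--------+------------
Chair   | Electronics
Speaker | Furniture  
Phone   | Apparel    
Printer | Furniture  
Lamp    | Electronics
Camera  | Apparel    
Mouse   | Furniture  
Cable   | Electronics


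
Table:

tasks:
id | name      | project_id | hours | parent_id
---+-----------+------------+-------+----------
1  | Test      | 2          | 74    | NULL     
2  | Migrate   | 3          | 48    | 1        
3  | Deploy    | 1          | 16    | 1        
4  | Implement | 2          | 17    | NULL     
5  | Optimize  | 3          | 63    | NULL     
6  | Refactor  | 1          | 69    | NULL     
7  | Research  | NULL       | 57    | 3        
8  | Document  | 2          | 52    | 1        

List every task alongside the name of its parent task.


This is a self-join: tasks is joined to a second copy of itself, matching each row's parent_id to another row's id. Use LEFT JOIN so rows with parent_id=NULL are kept.
  - task 1 (Test): parent_id=NULL -> NULL
  - task 2 (Migrate): parent_id=1 -> Test
  - task 3 (Deploy): parent_id=1 -> Test
  - task 4 (Implement): parent_id=NULL -> NULL
  - task 5 (Optimize): parent_id=NULL -> NULL
  - task 6 (Refactor): parent_id=NULL -> NULL
  - task 7 (Research): parent_id=3 -> Deploy
  - task 8 (Document): parent_id=1 -> Test

SQL:
SELECT a.name AS item, b.name AS parent
FROM tasks a
LEFT JOIN tasks b ON a.parent_id = b.id

Result:
item      | parent
----------+-------
Test      | NULL  
Migrate   | Test  
Deploy    | Test  
Implement | NULL  
Optimize  | NULL  
Refactor  | NULL  
Research  | Deploy
Document  | Test  
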